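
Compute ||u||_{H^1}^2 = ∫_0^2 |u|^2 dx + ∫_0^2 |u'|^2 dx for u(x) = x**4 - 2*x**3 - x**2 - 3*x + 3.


||u||_{H^1}^2 = 28024/315

The H^1 norm (squared) on an interval (0, L) is
  ||u||_{H^1}^2 = ∫_0^L u(x)^2 dx + ∫_0^L u'(x)^2 dx.
Compute u'(x) = 4*x**3 - 6*x**2 - 2*x - 3.
Then u(x)^2 = x**8 - 4*x**7 + 2*x**6 - 2*x**5 + 19*x**4 - 6*x**3 + 3*x**2 - 18*x + 9 and u'(x)^2 = 16*x**6 - 48*x**5 + 20*x**4 + 40*x**2 + 12*x + 9.
Integrate each monomial from 0 to 2 using ∫_0^2 c·x^n dx = c·2^(n+1)/(n+1):
  ∫_0^2 u(x)^2 dx = ∫_0^2 (x^8 - 4*x^7 + 2*x^6 - 2*x^5 + 19*x^4 - 6*x^3 + 3*x^2 - 18*x + 9) dx. Term by term:
    ∫_0^2 x^8 dx = 512/9;  ∫_0^2 -4*x^7 dx = -128;  ∫_0^2 2*x^6 dx = 256/7;
    ∫_0^2 -2*x^5 dx = -64/3;  ∫_0^2 19*x^4 dx = 608/5;  ∫_0^2 -6*x^3 dx = -24;
    ∫_0^2 3*x^2 dx = 8;  ∫_0^2 -18*x dx = -36;  ∫_0^2 9 dx = 18.
  Sum: 512/9 − 128 + 256/7 − 64/3 + 608/5 − 24 + 8 − 36 + 18 = 9994/315.
  ∫_0^2 u'(x)^2 dx = ∫_0^2 (16*x^6 - 48*x^5 + 20*x^4 + 40*x^2 + 12*x + 9) dx. Term by term:
    ∫_0^2 16*x^6 dx = 2048/7;  ∫_0^2 -48*x^5 dx = -512;  ∫_0^2 20*x^4 dx = 128;
    ∫_0^2 40*x^2 dx = 320/3;  ∫_0^2 12*x dx = 24;  ∫_0^2 9 dx = 18.
  Sum: 2048/7 − 512 + 128 + 320/3 + 24 + 18 = 1202/21.
Adding: ||u||_{H^1}^2 = 9994/315 + 1202/21 = 28024/315.


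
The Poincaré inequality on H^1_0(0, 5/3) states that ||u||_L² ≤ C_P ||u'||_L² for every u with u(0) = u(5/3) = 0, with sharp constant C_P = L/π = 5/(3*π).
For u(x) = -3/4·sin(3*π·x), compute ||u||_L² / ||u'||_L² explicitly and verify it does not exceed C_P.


||u||_L² / ||u'||_L² = 1/(3*π) < C_P = 5/(3*π).

u(x) = -3/4·sin(3*π·x), so u'(x) = -9*π*cos(3*π*x)/4.
Writing u(x) = A·sin(kπx/L) with A = -3/4 and k = 5, use ∫_0^L sin²(kπx/L) dx = L/2 and ∫_0^L cos²(kπx/L) dx = L/2.
u² = 9/16·sin²(3*π·x) and (u')² = 81*π^2/16·cos²(3*π·x), and each of sin², cos² integrates to L/2 = 5/6 over (0, 5/3).
∫_0^5/3 u² dx = 15/32, so ||u||_L² = sqrt(30)/8.
∫_0^5/3 (u')² dx = 135*π^2/32, so ||u'||_L² = 3*sqrt(30)*π/8.
Ratio ||u||_L² / ||u'||_L² = 1/(3*π).
Sharp Poincaré constant on H^1_0(0, 5/3) is C_P = L/π = 5/(3*π), achieved by sin(3*π/5·x).
This is the k = 5 harmonic; the ratio L/(kπ) is strictly less than C_P = L/π, consistent with the sharp inequality ||u||_L² ≤ C_P ||u'||_L².


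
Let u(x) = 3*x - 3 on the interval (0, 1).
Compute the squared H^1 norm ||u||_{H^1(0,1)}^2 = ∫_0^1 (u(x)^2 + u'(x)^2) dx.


||u||_{H^1}^2 = 12

The H^1 norm (squared) on an interval (0, L) is
  ||u||_{H^1}^2 = ∫_0^L u(x)^2 dx + ∫_0^L u'(x)^2 dx.
Compute u'(x) = 3.
Then u(x)^2 = 9*x**2 - 18*x + 9 and u'(x)^2 = 9.
Integrate each monomial from 0 to 1 using ∫_0^1 c·x^n dx = c·1^(n+1)/(n+1):
  ∫_0^1 u(x)^2 dx = ∫_0^1 (9*x^2 - 18*x + 9) dx. Term by term:
    ∫_0^1 9*x^2 dx = 3;  ∫_0^1 -18*x dx = -9;  ∫_0^1 9 dx = 9.
  Sum: 3 − 9 + 9 = 3.
  ∫_0^1 u'(x)^2 dx = ∫_0^1 (9) dx. Term by term:
    ∫_0^1 9 dx = 9.
Adding: ||u||_{H^1}^2 = 3 + 9 = 12.


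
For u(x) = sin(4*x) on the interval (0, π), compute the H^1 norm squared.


||u||_{H^1(0,π)}^2 = 17*π/2

u'(x) = 4*cos(4*x).
Expand u² and (u')² and integrate term by term on (0, π), using: for integers n ≥ 1, ∫_0^π sin²(nx) dx = ∫_0^π cos²(nx) dx = π/2; for n ≠ n', ∫_0^π sin(nx)sin(n'x) dx = ∫_0^π cos(nx)cos(n'x) dx = 0; and by product-to-sum, ∫_0^π sin(nx)cos(n'x) dx = ½∫_0^π [sin((n+n')x) + sin((n−n')x)] dx, which is 0 when n+n' is even and 2n/(n²−n'²) when n+n' is odd (it need not vanish on (0, π)).
  u² squared terms: (1)²·∫sin(4x)² dx = 1·π/2 = π/2.
  So ∫_0^π u² dx = π/2.
  (u')² squared terms: (4)²·∫cos(4x)² dx = 16·π/2 = 8*π.
  So ∫_0^π (u')² dx = 8*π.
||u||_{H^1}^2 = (π/2) + (8*π) = 17*π/2.


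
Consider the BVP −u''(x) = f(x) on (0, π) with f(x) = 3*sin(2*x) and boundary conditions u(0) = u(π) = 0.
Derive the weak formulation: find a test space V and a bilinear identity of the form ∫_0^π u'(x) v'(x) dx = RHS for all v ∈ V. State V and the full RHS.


V = H^1_0(0, π) (so v(0) = v(π) = 0); weak form: ∫_0^π u'v' dx = ∫_0^π (3*sin(2*x)) v dx for all v ∈ V.

Multiply both sides by a test function v and integrate from 0 to π:
  ∫_0^π −u''(x) v(x) dx = ∫_0^π f(x) v(x) dx.
Integrate the LHS by parts once:
  ∫_0^π −u'' v dx = −[u'(x) v(x)]_0^π + ∫_0^π u'(x) v'(x) dx.
Thus ∫_0^π u'(x) v'(x) dx = ∫_0^π f(x) v(x) dx + [u'(x) v(x)]_0^π.
Choose V so that boundary terms are either known or forced to vanish.
u is Dirichlet: u(0) = u(π) = 0. Let V = H^1_0(0, π); then v(0) = v(π) = 0, and [u' v]_0^π = 0.
Weak formulation: find u (satisfying any essential BC) such that ∫_0^π u'(x) v'(x) dx = ∫_0^π f v dx for all v ∈ V.
Substituting f(x) = 3*sin(2*x), the right-hand side is ∫_0^π (3*sin(2*x)) v dx.


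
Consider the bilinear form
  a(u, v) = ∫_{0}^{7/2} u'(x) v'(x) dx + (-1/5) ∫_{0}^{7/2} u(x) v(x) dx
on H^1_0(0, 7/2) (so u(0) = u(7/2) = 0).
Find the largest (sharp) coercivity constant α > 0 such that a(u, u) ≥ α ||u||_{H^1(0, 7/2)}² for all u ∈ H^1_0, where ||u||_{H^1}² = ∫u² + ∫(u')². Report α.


α = (-49 + 20*π^2)/(5*(4*π^2 + 49))

Coercivity of a(·,·) on H^1_0(0, 7/2) means a(u, u) ≥ α ||u||_{H^1}² for every u ∈ H^1_0.
The interval has length L = 7/2, and Poincaré/coercivity depend only on L. Here a(u, u) = ∫(u')² + (-1/5)·∫u².
Here c = -1/5 < 0 with |c| < (π/L)² = 4*π^2/49, so coercivity still holds. The condition a(u,u) ≥ α||u||_{H^1}² reads (1−α)∫(u')² ≥ (α−c)∫u². Any admissible α is ≤ 1 (rapidly oscillating u have ∫u²/∫(u')² → 0), and α = 1 would force 0 ≥ (1−c)∫u², impossible since c < 1; so 1−α > 0. By the sharp Poincaré inequality on H^1_0 of an interval of length L, ∫(u')² ≥ (π/L)²∫u² with equality for the first sine mode sin(π(x−x₀)/L) (x₀ the left endpoint), so the inequality holds for all u iff (1−α)(π/L)² ≥ α − c, i.e. α ≤ ((π/L)² + c)/((π/L)² + 1) = (1 + c(L/π)²)/(1 + (L/π)²). (Direct route, valid since c ≤ 0: Poincaré gives c∫u² ≥ c(L/π)²∫(u')², so a(u,u) ≥ (1 + c(L/π)²)∫(u')², while ||u||_{H^1}² ≤ (1 + (L/π)²)∫(u')²; dividing yields the same α.) With (π/L)² = 4*π^2/49 and c = -1/5, the largest admissible constant is α = ((π/L)² + c)/((π/L)² + 1).
Simplifying, α = (-49 + 20*π^2)/(5*(4*π^2 + 49)).


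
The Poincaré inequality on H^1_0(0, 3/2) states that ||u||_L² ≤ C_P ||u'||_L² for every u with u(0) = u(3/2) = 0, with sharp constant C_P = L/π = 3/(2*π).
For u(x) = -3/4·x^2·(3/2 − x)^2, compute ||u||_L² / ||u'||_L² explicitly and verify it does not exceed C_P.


||u||_L² / ||u'||_L² = sqrt(3)/4 < C_P = 3/(2*π).

u(x) = -3/4·x^2·(3/2 − x)^2, so u'(x) = 3*x*(-8*x^2 + 18*x - 9)/8.
u(x) = -3/4·x^2·(3/2 − x)^2 vanishes at x = 0 and x = 3/2, so u ∈ H^1_0(0, 3/2). Differentiate via the product rule and integrate the resulting polynomials term by term.
  ∫_0^3/2 u² dx = ∫_0^3/2 (9*x^8/16 - 27*x^7/8 + 243*x^6/32 - 243*x^5/32 + 729*x^4/256) dx. Term by term:
    ∫_0^3/2 9*x^8/16 dx = 19683/8192;  ∫_0^3/2 -27*x^7/8 dx = -177147/16384;  ∫_0^3/2 243*x^6/32 dx = 531441/28672;
    ∫_0^3/2 -243*x^5/32 dx = -59049/4096;  ∫_0^3/2 729*x^4/256 dx = 177147/40960.
  Sum: 19683/8192 − 177147/16384 + 531441/28672 − 59049/4096 + 177147/40960 = 19683/573440.
  ∫_0^3/2 (u')² dx = ∫_0^3/2 (9*x^6 - 81*x^5/2 + 1053*x^4/16 - 729*x^3/16 + 729*x^2/64) dx. Term by term:
    ∫_0^3/2 9*x^6 dx = 19683/896;  ∫_0^3/2 -81*x^5/2 dx = -19683/256;  ∫_0^3/2 1053*x^4/16 dx = 255879/2560;
    ∫_0^3/2 -729*x^3/16 dx = -59049/1024;  ∫_0^3/2 729*x^2/64 dx = 6561/512.
  Sum: 19683/896 − 19683/256 + 255879/2560 − 59049/1024 + 6561/512 = 6561/35840.
∫_0^3/2 u² dx = 19683/573440, so ||u||_L² = 81*sqrt(105)/4480.
∫_0^3/2 (u')² dx = 6561/35840, so ||u'||_L² = 81*sqrt(35)/1120.
Ratio ||u||_L² / ||u'||_L² = sqrt(3)/4.
Sharp Poincaré constant on H^1_0(0, 3/2) is C_P = L/π = 3/(2*π), achieved by sin(2*π/3·x).
A polynomial bump cannot attain the sharp Poincaré constant (only the first sine eigenfunction does), so the ratio is strictly less than C_P, consistent with ||u||_L² ≤ C_P ||u'||_L².


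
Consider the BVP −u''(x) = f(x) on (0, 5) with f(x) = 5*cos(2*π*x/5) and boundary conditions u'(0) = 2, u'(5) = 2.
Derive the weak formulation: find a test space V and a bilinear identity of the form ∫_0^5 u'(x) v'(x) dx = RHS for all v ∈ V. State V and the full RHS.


V = H^1(0, 5) (v unrestricted at boundary; u is determined up to an additive constant); weak form: ∫_0^5 u'v' dx = ∫_0^5 (5*cos(2*π*x/5)) v dx + 2·v(5) − 2·v(0) for all v ∈ V.

Multiply both sides by a test function v and integrate from 0 to 5:
  ∫_0^5 −u''(x) v(x) dx = ∫_0^5 f(x) v(x) dx.
Integrate the LHS by parts once:
  ∫_0^5 −u'' v dx = −[u'(x) v(x)]_0^5 + ∫_0^5 u'(x) v'(x) dx.
Thus ∫_0^5 u'(x) v'(x) dx = ∫_0^5 f(x) v(x) dx + [u'(x) v(x)]_0^5.
Choose V so that boundary terms are either known or forced to vanish.
u has inhomogeneous Neumann u'(0) = 2, u'(5) = 2. [u' v]_0^5 = (2)·v(5) − (2)·v(0) = 2·v(5) − 2·v(0). Take V = H^1(0, 5); boundary term becomes part of RHS.
Weak formulation: find u (satisfying any essential BC) such that ∫_0^5 u'(x) v'(x) dx = ∫_0^5 f v dx + 2·v(5) − 2·v(0) for all v ∈ V (Neumann data are natural BCs: they enter the RHS as boundary terms).
Substituting f(x) = 5*cos(2*π*x/5), the right-hand side is ∫_0^5 (5*cos(2*π*x/5)) v dx + 2·v(5) − 2·v(0).
Compatibility check (pure Neumann): taking v ≡ 1 ∈ V gives 0 = ∫_0^5 f dx + (2) − (2), i.e. ∫_0^5 f dx must equal u'(0) − u'(5) = 0. Indeed ∫_0^5 (5*cos(2*π*x/5)) dx = 0, so the data are compatible. The solution is then unique only up to an additive constant (fix it e.g. by requiring ∫_0^5 u dx = 0).


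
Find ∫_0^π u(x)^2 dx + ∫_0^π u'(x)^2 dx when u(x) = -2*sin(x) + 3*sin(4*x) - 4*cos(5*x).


||u||_{H^1(0,π)}^2 = 1664/3 + 577*π/2

u'(x) = 20*sin(5*x) - 2*cos(x) + 12*cos(4*x).
Expand u² and (u')² and integrate term by term on (0, π), using: for integers n ≥ 1, ∫_0^π sin²(nx) dx = ∫_0^π cos²(nx) dx = π/2; for n ≠ n', ∫_0^π sin(nx)sin(n'x) dx = ∫_0^π cos(nx)cos(n'x) dx = 0; and by product-to-sum, ∫_0^π sin(nx)cos(n'x) dx = ½∫_0^π [sin((n+n')x) + sin((n−n')x)] dx, which is 0 when n+n' is even and 2n/(n²−n'²) when n+n' is odd (it need not vanish on (0, π)).
  u² squared terms: (-4)²·∫cos(5x)² dx = 16·π/2 = 8*π;  (-2)²·∫sin(x)² dx = 4·π/2 = 2*π;  (3)²·∫sin(4x)² dx = 9·π/2 = 9*π/2.
  u² cross terms: 2·(-4)·(-2)·∫cos(5x)·sin(x) dx = 16·(0) = 0;  2·(-4)·(3)·∫cos(5x)·sin(4x) dx = -24·(-8/9) = 64/3;  2·(-2)·(3)·∫sin(x)·sin(4x) dx = -12·(0) = 0.
  So ∫_0^π u² dx = 8*π + 2*π + 9*π/2 + 0 + 64/3 + 0 = 64/3 + 29*π/2.
  (u')² squared terms: (-2)²·∫cos(x)² dx = 4·π/2 = 2*π;  (12)²·∫cos(4x)² dx = 144·π/2 = 72*π;  (20)²·∫sin(5x)² dx = 400·π/2 = 200*π.
  (u')² cross terms: 2·(-2)·(12)·∫cos(x)·cos(4x) dx = -48·(0) = 0;  2·(-2)·(20)·∫cos(x)·sin(5x) dx = -80·(0) = 0;  2·(12)·(20)·∫cos(4x)·sin(5x) dx = 480·(10/9) = 1600/3.
  So ∫_0^π (u')² dx = 2*π + 72*π + 200*π + 0 + 0 + 1600/3 = 1600/3 + 274*π.
||u||_{H^1}^2 = (64/3 + 29*π/2) + (1600/3 + 274*π) = 1664/3 + 577*π/2.


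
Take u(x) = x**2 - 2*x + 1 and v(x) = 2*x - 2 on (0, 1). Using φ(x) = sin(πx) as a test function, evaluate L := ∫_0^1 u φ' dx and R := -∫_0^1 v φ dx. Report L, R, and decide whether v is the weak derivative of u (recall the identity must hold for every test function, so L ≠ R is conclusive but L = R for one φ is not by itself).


LHS = 2/π, RHS = 2/π. Yes, v = u' weakly.

u(x) = x**2 - 2*x + 1, classical derivative u'(x) = 2*x - 2.
φ(x) = sin(πx), so φ'(x) = π*cos(π*x).
Note φ(0) = φ(1) = 0, so the boundary term u·φ vanishes.
LHS = ∫_0^1 u(x) φ'(x) dx = ∫_0^1 (π*x^2*cos(π*x) - 2*π*x*cos(π*x) + π*cos(π*x)) dx. Term by term:
  ∫_0^1 π*cos(π*x) dx = 0;  ∫_0^1 π*x^2*cos(π*x) dx = -2/π;  ∫_0^1 -2*π*x*cos(π*x) dx = 4/π.
Sum: 0 − 2/π + 4/π = 2/π.
So LHS = 2/π.
∫_0^1 v(x) φ(x) dx = ∫_0^1 (2*x*sin(π*x) - 2*sin(π*x)) dx. Term by term:
  ∫_0^1 -2*sin(π*x) dx = -4/π;  ∫_0^1 2*x*sin(π*x) dx = 2/π.
Sum: -4/π + 2/π = -2/π.
So RHS = -∫_0^1 v(x) φ(x) dx = 2/π.
LHS = RHS, so the identity holds for this test φ.
Moreover u is smooth here and v(x) = u'(x) = 2*x - 2 pointwise, so the identity holds for every test function. Hence v is the weak derivative of u.


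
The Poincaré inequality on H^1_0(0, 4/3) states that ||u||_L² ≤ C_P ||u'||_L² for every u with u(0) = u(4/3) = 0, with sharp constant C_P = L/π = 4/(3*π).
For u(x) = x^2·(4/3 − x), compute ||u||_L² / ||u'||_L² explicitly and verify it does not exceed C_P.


||u||_L² / ||u'||_L² = 2*sqrt(14)/21 < C_P = 4/(3*π).

u(x) = x^2·(4/3 − x), so u'(x) = x*(8 - 9*x)/3.
u(x) = x^2·(4/3 − x) vanishes at x = 0 and x = 4/3, so u ∈ H^1_0(0, 4/3). Differentiate via the product rule and integrate the resulting polynomials term by term.
  ∫_0^4/3 u² dx = ∫_0^4/3 (x^6 - 8*x^5/3 + 16*x^4/9) dx. Term by term:
    ∫_0^4/3 x^6 dx = 16384/15309;  ∫_0^4/3 -8*x^5/3 dx = -16384/6561;  ∫_0^4/3 16*x^4/9 dx = 16384/10935.
  Sum: 16384/15309 − 16384/6561 + 16384/10935 = 16384/229635.
  ∫_0^4/3 (u')² dx = ∫_0^4/3 (9*x^4 - 16*x^3 + 64*x^2/9) dx. Term by term:
    ∫_0^4/3 9*x^4 dx = 1024/135;  ∫_0^4/3 -16*x^3 dx = -1024/81;  ∫_0^4/3 64*x^2/9 dx = 4096/729.
  Sum: 1024/135 − 1024/81 + 4096/729 = 2048/3645.
∫_0^4/3 u² dx = 16384/229635, so ||u||_L² = 128*sqrt(35)/2835.
∫_0^4/3 (u')² dx = 2048/3645, so ||u'||_L² = 32*sqrt(10)/135.
Ratio ||u||_L² / ||u'||_L² = 2*sqrt(14)/21.
Sharp Poincaré constant on H^1_0(0, 4/3) is C_P = L/π = 4/(3*π), achieved by sin(3*π/4·x).
A polynomial bump cannot attain the sharp Poincaré constant (only the first sine eigenfunction does), so the ratio is strictly less than C_P, consistent with ||u||_L² ≤ C_P ||u'||_L².


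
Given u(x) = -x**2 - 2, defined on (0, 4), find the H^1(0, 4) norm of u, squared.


||u||_{H^1}^2 = 5872/15

The H^1 norm (squared) on an interval (0, L) is
  ||u||_{H^1}^2 = ∫_0^L u(x)^2 dx + ∫_0^L u'(x)^2 dx.
Compute u'(x) = -2*x.
Then u(x)^2 = x**4 + 4*x**2 + 4 and u'(x)^2 = 4*x**2.
Integrate each monomial from 0 to 4 using ∫_0^4 c·x^n dx = c·4^(n+1)/(n+1):
  ∫_0^4 u(x)^2 dx = ∫_0^4 (x^4 + 4*x^2 + 4) dx. Term by term:
    ∫_0^4 x^4 dx = 1024/5;  ∫_0^4 4*x^2 dx = 256/3;  ∫_0^4 4 dx = 16.
  Sum: 1024/5 + 256/3 + 16 = 4592/15.
  ∫_0^4 u'(x)^2 dx = ∫_0^4 (4*x^2) dx. Term by term:
    ∫_0^4 4*x^2 dx = 256/3.
Adding: ||u||_{H^1}^2 = 4592/15 + 256/3 = 5872/15.


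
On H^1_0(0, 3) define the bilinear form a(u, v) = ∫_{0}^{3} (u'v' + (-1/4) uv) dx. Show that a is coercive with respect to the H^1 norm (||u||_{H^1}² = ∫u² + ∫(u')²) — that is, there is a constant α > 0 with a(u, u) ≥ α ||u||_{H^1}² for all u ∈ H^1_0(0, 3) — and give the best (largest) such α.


α = (-9/4 + π^2)/(9 + π^2)

Coercivity of a(·,·) on H^1_0(0, 3) means a(u, u) ≥ α ||u||_{H^1}² for every u ∈ H^1_0.
The interval has length L = 3, and Poincaré/coercivity depend only on L. Here a(u, u) = ∫(u')² + (-1/4)·∫u².
Here c = -1/4 < 0 with |c| < (π/L)² = π^2/9, so coercivity still holds. The condition a(u,u) ≥ α||u||_{H^1}² reads (1−α)∫(u')² ≥ (α−c)∫u². Any admissible α is ≤ 1 (rapidly oscillating u have ∫u²/∫(u')² → 0), and α = 1 would force 0 ≥ (1−c)∫u², impossible since c < 1; so 1−α > 0. By the sharp Poincaré inequality on H^1_0 of an interval of length L, ∫(u')² ≥ (π/L)²∫u² with equality for the first sine mode sin(π(x−x₀)/L) (x₀ the left endpoint), so the inequality holds for all u iff (1−α)(π/L)² ≥ α − c, i.e. α ≤ ((π/L)² + c)/((π/L)² + 1) = (1 + c(L/π)²)/(1 + (L/π)²). (Direct route, valid since c ≤ 0: Poincaré gives c∫u² ≥ c(L/π)²∫(u')², so a(u,u) ≥ (1 + c(L/π)²)∫(u')², while ||u||_{H^1}² ≤ (1 + (L/π)²)∫(u')²; dividing yields the same α.) With (π/L)² = π^2/9 and c = -1/4, the largest admissible constant is α = ((π/L)² + c)/((π/L)² + 1).
Simplifying, α = (-9/4 + π^2)/(9 + π^2).


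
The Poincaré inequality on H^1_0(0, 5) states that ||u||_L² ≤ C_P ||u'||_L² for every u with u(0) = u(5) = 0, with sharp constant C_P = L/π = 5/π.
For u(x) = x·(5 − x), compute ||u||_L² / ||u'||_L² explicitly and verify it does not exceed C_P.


||u||_L² / ||u'||_L² = sqrt(10)/2 < C_P = 5/π.

u(x) = x·(5 − x), so u'(x) = 5 - 2*x.
u(x) = x·(5 − x) vanishes at x = 0 and x = 5, so u ∈ H^1_0(0, 5). Differentiate via the product rule and integrate the resulting polynomials term by term.
  ∫_0^5 u² dx = ∫_0^5 (x^4 - 10*x^3 + 25*x^2) dx. Term by term:
    ∫_0^5 x^4 dx = 625;  ∫_0^5 -10*x^3 dx = -3125/2;  ∫_0^5 25*x^2 dx = 3125/3.
  Sum: 625 − 3125/2 + 3125/3 = 625/6.
  ∫_0^5 (u')² dx = ∫_0^5 (4*x^2 - 20*x + 25) dx. Term by term:
    ∫_0^5 4*x^2 dx = 500/3;  ∫_0^5 -20*x dx = -250;  ∫_0^5 25 dx = 125.
  Sum: 500/3 − 250 + 125 = 125/3.
∫_0^5 u² dx = 625/6, so ||u||_L² = 25*sqrt(6)/6.
∫_0^5 (u')² dx = 125/3, so ||u'||_L² = 5*sqrt(15)/3.
Ratio ||u||_L² / ||u'||_L² = sqrt(10)/2.
Sharp Poincaré constant on H^1_0(0, 5) is C_P = L/π = 5/π, achieved by sin(π/5·x).
A polynomial bump cannot attain the sharp Poincaré constant (only the first sine eigenfunction does), so the ratio is strictly less than C_P, consistent with ||u||_L² ≤ C_P ||u'||_L².


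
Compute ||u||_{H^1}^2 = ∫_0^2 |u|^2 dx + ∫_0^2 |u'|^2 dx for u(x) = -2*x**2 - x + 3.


||u||_{H^1}^2 = 1184/15

The H^1 norm (squared) on an interval (0, L) is
  ||u||_{H^1}^2 = ∫_0^L u(x)^2 dx + ∫_0^L u'(x)^2 dx.
Compute u'(x) = -4*x - 1.
Then u(x)^2 = 4*x**4 + 4*x**3 - 11*x**2 - 6*x + 9 and u'(x)^2 = 16*x**2 + 8*x + 1.
Integrate each monomial from 0 to 2 using ∫_0^2 c·x^n dx = c·2^(n+1)/(n+1):
  ∫_0^2 u(x)^2 dx = ∫_0^2 (4*x^4 + 4*x^3 - 11*x^2 - 6*x + 9) dx. Term by term:
    ∫_0^2 4*x^4 dx = 128/5;  ∫_0^2 4*x^3 dx = 16;  ∫_0^2 -11*x^2 dx = -88/3;
    ∫_0^2 -6*x dx = -12;  ∫_0^2 9 dx = 18.
  Sum: 128/5 + 16 − 88/3 − 12 + 18 = 274/15.
  ∫_0^2 u'(x)^2 dx = ∫_0^2 (16*x^2 + 8*x + 1) dx. Term by term:
    ∫_0^2 16*x^2 dx = 128/3;  ∫_0^2 8*x dx = 16;  ∫_0^2 1 dx = 2.
  Sum: 128/3 + 16 + 2 = 182/3.
Adding: ||u||_{H^1}^2 = 274/15 + 182/3 = 1184/15.


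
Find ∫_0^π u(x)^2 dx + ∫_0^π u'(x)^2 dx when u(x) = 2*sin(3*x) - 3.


||u||_{H^1(0,π)}^2 = -8 + 29*π

u'(x) = 6*cos(3*x).
Expand u² and (u')² and integrate term by term on (0, π), using: for integers n ≥ 1, ∫_0^π sin²(nx) dx = ∫_0^π cos²(nx) dx = π/2; for n ≠ n', ∫_0^π sin(nx)sin(n'x) dx = ∫_0^π cos(nx)cos(n'x) dx = 0; and by product-to-sum, ∫_0^π sin(nx)cos(n'x) dx = ½∫_0^π [sin((n+n')x) + sin((n−n')x)] dx, which is 0 when n+n' is even and 2n/(n²−n'²) when n+n' is odd (it need not vanish on (0, π)). For the constant mode: ∫_0^π 1 dx = π, ∫_0^π cos(nx) dx = 0, ∫_0^π sin(nx) dx = (1−(−1)^n)/n.
  u² squared terms: (-3)²·∫1 dx = 9·π = 9*π;  (2)²·∫sin(3x)² dx = 4·π/2 = 2*π.
  u² cross terms: 2·(-3)·(2)·∫1·sin(3x) dx = -12·(2/3) = -8.
  So ∫_0^π u² dx = 9*π + 2*π − 8 = -8 + 11*π.
  (u')² squared terms: (6)²·∫cos(3x)² dx = 36·π/2 = 18*π.
  So ∫_0^π (u')² dx = 18*π.
||u||_{H^1}^2 = (-8 + 11*π) + (18*π) = -8 + 29*π.


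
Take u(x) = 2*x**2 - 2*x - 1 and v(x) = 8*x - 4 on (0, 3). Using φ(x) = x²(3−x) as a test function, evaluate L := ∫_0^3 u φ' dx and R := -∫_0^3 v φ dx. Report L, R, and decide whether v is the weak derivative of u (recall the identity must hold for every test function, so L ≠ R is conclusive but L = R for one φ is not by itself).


LHS = -351/10, RHS = -351/5. No, v is not the weak derivative of u.

u(x) = 2*x**2 - 2*x - 1, classical derivative u'(x) = 4*x - 2.
φ(x) = x²(3−x), so φ'(x) = 3*x*(2 - x).
Note φ(0) = φ(3) = 0, so the boundary term u·φ vanishes.
LHS = ∫_0^3 u(x) φ'(x) dx = ∫_0^3 (-6*x^4 + 18*x^3 - 9*x^2 - 6*x) dx. Term by term:
  ∫_0^3 -6*x^4 dx = -1458/5;  ∫_0^3 18*x^3 dx = 729/2;  ∫_0^3 -9*x^2 dx = -81;
  ∫_0^3 -6*x dx = -27.
Sum: -1458/5 + 729/2 − 81 − 27 = -351/10.
So LHS = -351/10.
∫_0^3 v(x) φ(x) dx = ∫_0^3 (-8*x^4 + 28*x^3 - 12*x^2) dx. Term by term:
  ∫_0^3 -8*x^4 dx = -1944/5;  ∫_0^3 28*x^3 dx = 567;  ∫_0^3 -12*x^2 dx = -108.
Sum: -1944/5 + 567 − 108 = 351/5.
So RHS = -∫_0^3 v(x) φ(x) dx = -351/5.
LHS − RHS = 351/10 ≠ 0, so the identity fails.
(For a valid weak derivative the identity must hold for EVERY test function, in particular this one. The failure shows v is NOT the weak derivative of u.)
Correct weak derivative would be u'(x) = 4*x - 2.


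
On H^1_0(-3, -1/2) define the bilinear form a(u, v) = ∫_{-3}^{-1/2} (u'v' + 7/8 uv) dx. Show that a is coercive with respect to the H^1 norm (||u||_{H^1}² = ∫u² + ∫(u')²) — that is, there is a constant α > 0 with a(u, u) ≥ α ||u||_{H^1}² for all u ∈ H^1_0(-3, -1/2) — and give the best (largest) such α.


α = (175 + 32*π^2)/(8*(25 + 4*π^2))

Coercivity of a(·,·) on H^1_0(-3, -1/2) means a(u, u) ≥ α ||u||_{H^1}² for every u ∈ H^1_0.
The interval has length L = 5/2, and Poincaré/coercivity depend only on L. Here a(u, u) = ∫(u')² + (7/8)·∫u².
Here 0 < c = 7/8 < 1. The condition a(u,u) ≥ α||u||_{H^1}² reads (1−α)∫(u')² ≥ (α−c)∫u². Any admissible α is ≤ 1 (rapidly oscillating u have ∫u²/∫(u')² → 0), and α = 1 would force 0 ≥ (1−c)∫u², impossible since c < 1; so 1−α > 0. By the sharp Poincaré inequality on H^1_0 of an interval of length L, ∫(u')² ≥ (π/L)²∫u² with equality for the first sine mode sin(π(x−x₀)/L) (x₀ the left endpoint), so the inequality holds for all u iff (1−α)(π/L)² ≥ α − c, i.e. α ≤ ((π/L)² + c)/((π/L)² + 1) = (1 + c(L/π)²)/(1 + (L/π)²). With (π/L)² = 4*π^2/25 and c = 7/8, the largest admissible constant is α = ((π/L)² + c)/((π/L)² + 1).
Simplifying, α = (175 + 32*π^2)/(8*(25 + 4*π^2)).


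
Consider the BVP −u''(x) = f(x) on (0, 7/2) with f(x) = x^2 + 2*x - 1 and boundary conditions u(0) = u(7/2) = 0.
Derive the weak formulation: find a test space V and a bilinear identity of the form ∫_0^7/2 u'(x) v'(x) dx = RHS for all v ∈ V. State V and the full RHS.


V = H^1_0(0, 7/2) (so v(0) = v(7/2) = 0); weak form: ∫_0^7/2 u'v' dx = ∫_0^7/2 (x^2 + 2*x - 1) v dx for all v ∈ V.

Multiply both sides by a test function v and integrate from 0 to 7/2:
  ∫_0^7/2 −u''(x) v(x) dx = ∫_0^7/2 f(x) v(x) dx.
Integrate the LHS by parts once:
  ∫_0^7/2 −u'' v dx = −[u'(x) v(x)]_0^7/2 + ∫_0^7/2 u'(x) v'(x) dx.
Thus ∫_0^7/2 u'(x) v'(x) dx = ∫_0^7/2 f(x) v(x) dx + [u'(x) v(x)]_0^7/2.
Choose V so that boundary terms are either known or forced to vanish.
u is Dirichlet: u(0) = u(7/2) = 0. Let V = H^1_0(0, 7/2); then v(0) = v(7/2) = 0, and [u' v]_0^7/2 = 0.
Weak formulation: find u (satisfying any essential BC) such that ∫_0^7/2 u'(x) v'(x) dx = ∫_0^7/2 f v dx for all v ∈ V.
Substituting f(x) = x^2 + 2*x - 1, the right-hand side is ∫_0^7/2 (x^2 + 2*x - 1) v dx.


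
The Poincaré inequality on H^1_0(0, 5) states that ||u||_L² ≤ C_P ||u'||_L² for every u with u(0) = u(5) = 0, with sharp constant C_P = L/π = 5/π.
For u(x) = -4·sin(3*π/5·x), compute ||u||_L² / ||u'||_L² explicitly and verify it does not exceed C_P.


||u||_L² / ||u'||_L² = 5/(3*π) < C_P = 5/π.

u(x) = -4·sin(3*π/5·x), so u'(x) = -12*π*cos(3*π*x/5)/5.
Writing u(x) = A·sin(kπx/L) with A = -4 and k = 3, use ∫_0^L sin²(kπx/L) dx = L/2 and ∫_0^L cos²(kπx/L) dx = L/2.
u² = 16·sin²(3*π/5·x) and (u')² = 144*π^2/25·cos²(3*π/5·x), and each of sin², cos² integrates to L/2 = 5/2 over (0, 5).
∫_0^5 u² dx = 40, so ||u||_L² = 2*sqrt(10).
∫_0^5 (u')² dx = 72*π^2/5, so ||u'||_L² = 6*sqrt(10)*π/5.
Ratio ||u||_L² / ||u'||_L² = 5/(3*π).
Sharp Poincaré constant on H^1_0(0, 5) is C_P = L/π = 5/π, achieved by sin(π/5·x).
This is the k = 3 harmonic; the ratio L/(kπ) is strictly less than C_P = L/π, consistent with the sharp inequality ||u||_L² ≤ C_P ||u'||_L².


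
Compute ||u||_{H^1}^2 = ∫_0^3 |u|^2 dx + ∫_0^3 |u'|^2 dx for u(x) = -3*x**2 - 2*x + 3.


||u||_{H^1}^2 = 4857/5

The H^1 norm (squared) on an interval (0, L) is
  ||u||_{H^1}^2 = ∫_0^L u(x)^2 dx + ∫_0^L u'(x)^2 dx.
Compute u'(x) = -6*x - 2.
Then u(x)^2 = 9*x**4 + 12*x**3 - 14*x**2 - 12*x + 9 and u'(x)^2 = 36*x**2 + 24*x + 4.
Integrate each monomial from 0 to 3 using ∫_0^3 c·x^n dx = c·3^(n+1)/(n+1):
  ∫_0^3 u(x)^2 dx = ∫_0^3 (9*x^4 + 12*x^3 - 14*x^2 - 12*x + 9) dx. Term by term:
    ∫_0^3 9*x^4 dx = 2187/5;  ∫_0^3 12*x^3 dx = 243;  ∫_0^3 -14*x^2 dx = -126;
    ∫_0^3 -12*x dx = -54;  ∫_0^3 9 dx = 27.
  Sum: 2187/5 + 243 − 126 − 54 + 27 = 2637/5.
  ∫_0^3 u'(x)^2 dx = ∫_0^3 (36*x^2 + 24*x + 4) dx. Term by term:
    ∫_0^3 36*x^2 dx = 324;  ∫_0^3 24*x dx = 108;  ∫_0^3 4 dx = 12.
  Sum: 324 + 108 + 12 = 444.
Adding: ||u||_{H^1}^2 = 2637/5 + 444 = 4857/5.


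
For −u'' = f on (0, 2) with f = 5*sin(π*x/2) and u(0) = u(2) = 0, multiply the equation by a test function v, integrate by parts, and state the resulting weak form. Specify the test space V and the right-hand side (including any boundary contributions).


V = H^1_0(0, 2) (so v(0) = v(2) = 0); weak form: ∫_0^2 u'v' dx = ∫_0^2 (5*sin(π*x/2)) v dx for all v ∈ V.

Multiply both sides by a test function v and integrate from 0 to 2:
  ∫_0^2 −u''(x) v(x) dx = ∫_0^2 f(x) v(x) dx.
Integrate the LHS by parts once:
  ∫_0^2 −u'' v dx = −[u'(x) v(x)]_0^2 + ∫_0^2 u'(x) v'(x) dx.
Thus ∫_0^2 u'(x) v'(x) dx = ∫_0^2 f(x) v(x) dx + [u'(x) v(x)]_0^2.
Choose V so that boundary terms are either known or forced to vanish.
u is Dirichlet: u(0) = u(2) = 0. Let V = H^1_0(0, 2); then v(0) = v(2) = 0, and [u' v]_0^2 = 0.
Weak formulation: find u (satisfying any essential BC) such that ∫_0^2 u'(x) v'(x) dx = ∫_0^2 f v dx for all v ∈ V.
Substituting f(x) = 5*sin(π*x/2), the right-hand side is ∫_0^2 (5*sin(π*x/2)) v dx.


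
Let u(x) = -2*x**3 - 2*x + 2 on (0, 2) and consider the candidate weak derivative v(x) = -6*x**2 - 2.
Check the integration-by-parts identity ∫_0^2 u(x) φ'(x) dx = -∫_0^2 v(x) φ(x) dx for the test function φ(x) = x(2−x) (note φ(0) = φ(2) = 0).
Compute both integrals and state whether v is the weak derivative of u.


LHS = 184/15, RHS = 184/15. Yes, v = u' weakly.

u(x) = -2*x**3 - 2*x + 2, classical derivative u'(x) = -6*x**2 - 2.
φ(x) = x(2−x), so φ'(x) = 2 - 2*x.
Note φ(0) = φ(2) = 0, so the boundary term u·φ vanishes.
LHS = ∫_0^2 u(x) φ'(x) dx = ∫_0^2 (4*x^4 - 4*x^3 + 4*x^2 - 8*x + 4) dx. Term by term:
  ∫_0^2 4*x^4 dx = 128/5;  ∫_0^2 -4*x^3 dx = -16;  ∫_0^2 4*x^2 dx = 32/3;
  ∫_0^2 -8*x dx = -16;  ∫_0^2 4 dx = 8.
Sum: 128/5 − 16 + 32/3 − 16 + 8 = 184/15.
So LHS = 184/15.
∫_0^2 v(x) φ(x) dx = ∫_0^2 (6*x^4 - 12*x^3 + 2*x^2 - 4*x) dx. Term by term:
  ∫_0^2 6*x^4 dx = 192/5;  ∫_0^2 -12*x^3 dx = -48;  ∫_0^2 2*x^2 dx = 16/3;
  ∫_0^2 -4*x dx = -8.
Sum: 192/5 − 48 + 16/3 − 8 = -184/15.
So RHS = -∫_0^2 v(x) φ(x) dx = 184/15.
LHS = RHS, so the identity holds for this test φ.
Moreover u is smooth here and v(x) = u'(x) = -6*x**2 - 2 pointwise, so the identity holds for every test function. Hence v is the weak derivative of u.


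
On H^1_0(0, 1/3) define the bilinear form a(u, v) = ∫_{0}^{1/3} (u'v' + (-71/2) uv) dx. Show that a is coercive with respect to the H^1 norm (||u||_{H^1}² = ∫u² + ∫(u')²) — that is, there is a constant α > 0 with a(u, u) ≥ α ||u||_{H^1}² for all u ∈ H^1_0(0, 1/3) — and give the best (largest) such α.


α = (-71 + 18*π^2)/(2*(1 + 9*π^2))

Coercivity of a(·,·) on H^1_0(0, 1/3) means a(u, u) ≥ α ||u||_{H^1}² for every u ∈ H^1_0.
The interval has length L = 1/3, and Poincaré/coercivity depend only on L. Here a(u, u) = ∫(u')² + (-71/2)·∫u².
Here c = -71/2 < 0 with |c| < (π/L)² = 9*π^2, so coercivity still holds. The condition a(u,u) ≥ α||u||_{H^1}² reads (1−α)∫(u')² ≥ (α−c)∫u². Any admissible α is ≤ 1 (rapidly oscillating u have ∫u²/∫(u')² → 0), and α = 1 would force 0 ≥ (1−c)∫u², impossible since c < 1; so 1−α > 0. By the sharp Poincaré inequality on H^1_0 of an interval of length L, ∫(u')² ≥ (π/L)²∫u² with equality for the first sine mode sin(π(x−x₀)/L) (x₀ the left endpoint), so the inequality holds for all u iff (1−α)(π/L)² ≥ α − c, i.e. α ≤ ((π/L)² + c)/((π/L)² + 1) = (1 + c(L/π)²)/(1 + (L/π)²). (Direct route, valid since c ≤ 0: Poincaré gives c∫u² ≥ c(L/π)²∫(u')², so a(u,u) ≥ (1 + c(L/π)²)∫(u')², while ||u||_{H^1}² ≤ (1 + (L/π)²)∫(u')²; dividing yields the same α.) With (π/L)² = 9*π^2 and c = -71/2, the largest admissible constant is α = ((π/L)² + c)/((π/L)² + 1).
Simplifying, α = (-71 + 18*π^2)/(2*(1 + 9*π^2)).


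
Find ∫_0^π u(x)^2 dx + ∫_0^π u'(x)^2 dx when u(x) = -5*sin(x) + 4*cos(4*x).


||u||_{H^1(0,π)}^2 = 272/3 + 161*π

u'(x) = -16*sin(4*x) - 5*cos(x).
Expand u² and (u')² and integrate term by term on (0, π), using: for integers n ≥ 1, ∫_0^π sin²(nx) dx = ∫_0^π cos²(nx) dx = π/2; for n ≠ n', ∫_0^π sin(nx)sin(n'x) dx = ∫_0^π cos(nx)cos(n'x) dx = 0; and by product-to-sum, ∫_0^π sin(nx)cos(n'x) dx = ½∫_0^π [sin((n+n')x) + sin((n−n')x)] dx, which is 0 when n+n' is even and 2n/(n²−n'²) when n+n' is odd (it need not vanish on (0, π)).
  u² squared terms: (-5)²·∫sin(x)² dx = 25·π/2 = 25*π/2;  (4)²·∫cos(4x)² dx = 16·π/2 = 8*π.
  u² cross terms: 2·(-5)·(4)·∫sin(x)·cos(4x) dx = -40·(-2/15) = 16/3.
  So ∫_0^π u² dx = 25*π/2 + 8*π + 16/3 = 16/3 + 41*π/2.
  (u')² squared terms: (-16)²·∫sin(4x)² dx = 256·π/2 = 128*π;  (-5)²·∫cos(x)² dx = 25·π/2 = 25*π/2.
  (u')² cross terms: 2·(-16)·(-5)·∫sin(4x)·cos(x) dx = 160·(8/15) = 256/3.
  So ∫_0^π (u')² dx = 128*π + 25*π/2 + 256/3 = 256/3 + 281*π/2.
||u||_{H^1}^2 = (16/3 + 41*π/2) + (256/3 + 281*π/2) = 272/3 + 161*π.


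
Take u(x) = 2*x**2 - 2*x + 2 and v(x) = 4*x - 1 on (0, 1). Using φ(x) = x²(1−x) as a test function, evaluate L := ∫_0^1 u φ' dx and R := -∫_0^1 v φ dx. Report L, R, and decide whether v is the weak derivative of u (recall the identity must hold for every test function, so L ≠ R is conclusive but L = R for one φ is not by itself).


LHS = -1/30, RHS = -7/60. No, v is not the weak derivative of u.

u(x) = 2*x**2 - 2*x + 2, classical derivative u'(x) = 4*x - 2.
φ(x) = x²(1−x), so φ'(x) = x*(2 - 3*x).
Note φ(0) = φ(1) = 0, so the boundary term u·φ vanishes.
LHS = ∫_0^1 u(x) φ'(x) dx = ∫_0^1 (-6*x^4 + 10*x^3 - 10*x^2 + 4*x) dx. Term by term:
  ∫_0^1 -6*x^4 dx = -6/5;  ∫_0^1 10*x^3 dx = 5/2;  ∫_0^1 -10*x^2 dx = -10/3;
  ∫_0^1 4*x dx = 2.
Sum: -6/5 + 5/2 − 10/3 + 2 = -1/30.
So LHS = -1/30.
∫_0^1 v(x) φ(x) dx = ∫_0^1 (-4*x^4 + 5*x^3 - x^2) dx. Term by term:
  ∫_0^1 -4*x^4 dx = -4/5;  ∫_0^1 5*x^3 dx = 5/4;  ∫_0^1 -x^2 dx = -1/3.
Sum: -4/5 + 5/4 − 1/3 = 7/60.
So RHS = -∫_0^1 v(x) φ(x) dx = -7/60.
LHS − RHS = 1/12 ≠ 0, so the identity fails.
(For a valid weak derivative the identity must hold for EVERY test function, in particular this one. The failure shows v is NOT the weak derivative of u.)
Correct weak derivative would be u'(x) = 4*x - 2.


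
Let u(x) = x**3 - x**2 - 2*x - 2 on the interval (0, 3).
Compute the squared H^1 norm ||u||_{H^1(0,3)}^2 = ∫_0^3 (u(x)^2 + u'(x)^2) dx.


||u||_{H^1}^2 = 7491/35

The H^1 norm (squared) on an interval (0, L) is
  ||u||_{H^1}^2 = ∫_0^L u(x)^2 dx + ∫_0^L u'(x)^2 dx.
Compute u'(x) = 3*x**2 - 2*x - 2.
Then u(x)^2 = x**6 - 2*x**5 - 3*x**4 + 8*x**2 + 8*x + 4 and u'(x)^2 = 9*x**4 - 12*x**3 - 8*x**2 + 8*x + 4.
Integrate each monomial from 0 to 3 using ∫_0^3 c·x^n dx = c·3^(n+1)/(n+1):
  ∫_0^3 u(x)^2 dx = ∫_0^3 (x^6 - 2*x^5 - 3*x^4 + 8*x^2 + 8*x + 4) dx. Term by term:
    ∫_0^3 x^6 dx = 2187/7;  ∫_0^3 -2*x^5 dx = -243;  ∫_0^3 -3*x^4 dx = -729/5;
    ∫_0^3 8*x^2 dx = 72;  ∫_0^3 8*x dx = 36;  ∫_0^3 4 dx = 12.
  Sum: 2187/7 − 243 − 729/5 + 72 + 36 + 12 = 1527/35.
  ∫_0^3 u'(x)^2 dx = ∫_0^3 (9*x^4 - 12*x^3 - 8*x^2 + 8*x + 4) dx. Term by term:
    ∫_0^3 9*x^4 dx = 2187/5;  ∫_0^3 -12*x^3 dx = -243;  ∫_0^3 -8*x^2 dx = -72;
    ∫_0^3 8*x dx = 36;  ∫_0^3 4 dx = 12.
  Sum: 2187/5 − 243 − 72 + 36 + 12 = 852/5.
Adding: ||u||_{H^1}^2 = 1527/35 + 852/5 = 7491/35.


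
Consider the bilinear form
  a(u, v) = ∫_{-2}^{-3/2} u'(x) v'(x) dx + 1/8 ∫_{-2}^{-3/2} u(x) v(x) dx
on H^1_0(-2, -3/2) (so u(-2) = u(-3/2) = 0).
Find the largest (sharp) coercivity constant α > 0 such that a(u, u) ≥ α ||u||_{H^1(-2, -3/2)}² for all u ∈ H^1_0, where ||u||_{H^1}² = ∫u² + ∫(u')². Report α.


α = (1 + 32*π^2)/(8*(1 + 4*π^2))

Coercivity of a(·,·) on H^1_0(-2, -3/2) means a(u, u) ≥ α ||u||_{H^1}² for every u ∈ H^1_0.
The interval has length L = 1/2, and Poincaré/coercivity depend only on L. Here a(u, u) = ∫(u')² + (1/8)·∫u².
Here 0 < c = 1/8 < 1. The condition a(u,u) ≥ α||u||_{H^1}² reads (1−α)∫(u')² ≥ (α−c)∫u². Any admissible α is ≤ 1 (rapidly oscillating u have ∫u²/∫(u')² → 0), and α = 1 would force 0 ≥ (1−c)∫u², impossible since c < 1; so 1−α > 0. By the sharp Poincaré inequality on H^1_0 of an interval of length L, ∫(u')² ≥ (π/L)²∫u² with equality for the first sine mode sin(π(x−x₀)/L) (x₀ the left endpoint), so the inequality holds for all u iff (1−α)(π/L)² ≥ α − c, i.e. α ≤ ((π/L)² + c)/((π/L)² + 1) = (1 + c(L/π)²)/(1 + (L/π)²). With (π/L)² = 4*π^2 and c = 1/8, the largest admissible constant is α = ((π/L)² + c)/((π/L)² + 1).
Simplifying, α = (1 + 32*π^2)/(8*(1 + 4*π^2)).


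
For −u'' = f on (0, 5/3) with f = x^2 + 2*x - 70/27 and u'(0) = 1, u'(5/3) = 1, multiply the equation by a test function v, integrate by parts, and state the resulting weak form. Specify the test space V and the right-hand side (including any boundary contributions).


V = H^1(0, 5/3) (v unrestricted at boundary; u is determined up to an additive constant); weak form: ∫_0^5/3 u'v' dx = ∫_0^5/3 (x^2 + 2*x - 70/27) v dx + v(5/3) − v(0) for all v ∈ V.

Multiply both sides by a test function v and integrate from 0 to 5/3:
  ∫_0^5/3 −u''(x) v(x) dx = ∫_0^5/3 f(x) v(x) dx.
Integrate the LHS by parts once:
  ∫_0^5/3 −u'' v dx = −[u'(x) v(x)]_0^5/3 + ∫_0^5/3 u'(x) v'(x) dx.
Thus ∫_0^5/3 u'(x) v'(x) dx = ∫_0^5/3 f(x) v(x) dx + [u'(x) v(x)]_0^5/3.
Choose V so that boundary terms are either known or forced to vanish.
u has inhomogeneous Neumann u'(0) = 1, u'(5/3) = 1. [u' v]_0^5/3 = (1)·v(5/3) − (1)·v(0) = v(5/3) − v(0). Take V = H^1(0, 5/3); boundary term becomes part of RHS.
Weak formulation: find u (satisfying any essential BC) such that ∫_0^5/3 u'(x) v'(x) dx = ∫_0^5/3 f v dx + v(5/3) − v(0) for all v ∈ V (Neumann data are natural BCs: they enter the RHS as boundary terms).
Substituting f(x) = x^2 + 2*x - 70/27, the right-hand side is ∫_0^5/3 (x^2 + 2*x - 70/27) v dx + v(5/3) − v(0).
Compatibility check (pure Neumann): taking v ≡ 1 ∈ V gives 0 = ∫_0^5/3 f dx + (1) − (1), i.e. ∫_0^5/3 f dx must equal u'(0) − u'(5/3) = 0. Indeed ∫_0^5/3 (x^2 + 2*x - 70/27) dx = 0, so the data are compatible. The solution is then unique only up to an additive constant (fix it e.g. by requiring ∫_0^5/3 u dx = 0).


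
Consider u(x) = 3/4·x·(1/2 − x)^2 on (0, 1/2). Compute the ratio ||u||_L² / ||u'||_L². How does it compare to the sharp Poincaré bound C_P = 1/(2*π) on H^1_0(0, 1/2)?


||u||_L² / ||u'||_L² = sqrt(14)/28 < C_P = 1/(2*π).

u(x) = 3/4·x·(1/2 − x)^2, so u'(x) = 9*x^2/4 - 3*x/2 + 3/16.
u(x) = 3/4·x·(1/2 − x)^2 vanishes at x = 0 and x = 1/2, so u ∈ H^1_0(0, 1/2). Differentiate via the product rule and integrate the resulting polynomials term by term.
  ∫_0^1/2 u² dx = ∫_0^1/2 (9*x^6/16 - 9*x^5/8 + 27*x^4/32 - 9*x^3/32 + 9*x^2/256) dx. Term by term:
    ∫_0^1/2 9*x^6/16 dx = 9/14336;  ∫_0^1/2 -9*x^5/8 dx = -3/1024;  ∫_0^1/2 27*x^4/32 dx = 27/5120;
    ∫_0^1/2 -9*x^3/32 dx = -9/2048;  ∫_0^1/2 9*x^2/256 dx = 3/2048.
  Sum: 9/14336 − 3/1024 + 27/5120 − 9/2048 + 3/2048 = 3/71680.
  ∫_0^1/2 (u')² dx = ∫_0^1/2 (81*x^4/16 - 27*x^3/4 + 99*x^2/32 - 9*x/16 + 9/256) dx. Term by term:
    ∫_0^1/2 81*x^4/16 dx = 81/2560;  ∫_0^1/2 -27*x^3/4 dx = -27/256;  ∫_0^1/2 99*x^2/32 dx = 33/256;
    ∫_0^1/2 -9*x/16 dx = -9/128;  ∫_0^1/2 9/256 dx = 9/512.
  Sum: 81/2560 − 27/256 + 33/256 − 9/128 + 9/512 = 3/1280.
∫_0^1/2 u² dx = 3/71680, so ||u||_L² = sqrt(210)/2240.
∫_0^1/2 (u')² dx = 3/1280, so ||u'||_L² = sqrt(15)/80.
Ratio ||u||_L² / ||u'||_L² = sqrt(14)/28.
Sharp Poincaré constant on H^1_0(0, 1/2) is C_P = L/π = 1/(2*π), achieved by sin(2*π·x).
A polynomial bump cannot attain the sharp Poincaré constant (only the first sine eigenfunction does), so the ratio is strictly less than C_P, consistent with ||u||_L² ≤ C_P ||u'||_L².


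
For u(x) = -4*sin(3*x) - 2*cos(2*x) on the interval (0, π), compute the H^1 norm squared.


||u||_{H^1(0,π)}^2 = 96 + 90*π

u'(x) = 4*sin(2*x) - 12*cos(3*x).
Expand u² and (u')² and integrate term by term on (0, π), using: for integers n ≥ 1, ∫_0^π sin²(nx) dx = ∫_0^π cos²(nx) dx = π/2; for n ≠ n', ∫_0^π sin(nx)sin(n'x) dx = ∫_0^π cos(nx)cos(n'x) dx = 0; and by product-to-sum, ∫_0^π sin(nx)cos(n'x) dx = ½∫_0^π [sin((n+n')x) + sin((n−n')x)] dx, which is 0 when n+n' is even and 2n/(n²−n'²) when n+n' is odd (it need not vanish on (0, π)).
  u² squared terms: (-4)²·∫sin(3x)² dx = 16·π/2 = 8*π;  (-2)²·∫cos(2x)² dx = 4·π/2 = 2*π.
  u² cross terms: 2·(-4)·(-2)·∫sin(3x)·cos(2x) dx = 16·(6/5) = 96/5.
  So ∫_0^π u² dx = 8*π + 2*π + 96/5 = 96/5 + 10*π.
  (u')² squared terms: (-12)²·∫cos(3x)² dx = 144·π/2 = 72*π;  (4)²·∫sin(2x)² dx = 16·π/2 = 8*π.
  (u')² cross terms: 2·(-12)·(4)·∫cos(3x)·sin(2x) dx = -96·(-4/5) = 384/5.
  So ∫_0^π (u')² dx = 72*π + 8*π + 384/5 = 384/5 + 80*π.
||u||_{H^1}^2 = (96/5 + 10*π) + (384/5 + 80*π) = 96 + 90*π.


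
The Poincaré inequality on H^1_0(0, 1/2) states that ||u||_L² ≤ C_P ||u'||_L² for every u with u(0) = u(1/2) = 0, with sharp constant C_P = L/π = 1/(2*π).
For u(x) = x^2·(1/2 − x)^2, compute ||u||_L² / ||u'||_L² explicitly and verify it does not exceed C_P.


||u||_L² / ||u'||_L² = sqrt(3)/12 < C_P = 1/(2*π).

u(x) = x^2·(1/2 − x)^2, so u'(x) = x*(2*x - 1)*(4*x - 1)/2.
u(x) = x^2·(1/2 − x)^2 vanishes at x = 0 and x = 1/2, so u ∈ H^1_0(0, 1/2). Differentiate via the product rule and integrate the resulting polynomials term by term.
  ∫_0^1/2 u² dx = ∫_0^1/2 (x^8 - 2*x^7 + 3*x^6/2 - x^5/2 + x^4/16) dx. Term by term:
    ∫_0^1/2 x^8 dx = 1/4608;  ∫_0^1/2 -2*x^7 dx = -1/1024;  ∫_0^1/2 3*x^6/2 dx = 3/1792;
    ∫_0^1/2 -x^5/2 dx = -1/768;  ∫_0^1/2 x^4/16 dx = 1/2560.
  Sum: 1/4608 − 1/1024 + 3/1792 − 1/768 + 1/2560 = 1/322560.
  ∫_0^1/2 (u')² dx = ∫_0^1/2 (16*x^6 - 24*x^5 + 13*x^4 - 3*x^3 + x^2/4) dx. Term by term:
    ∫_0^1/2 16*x^6 dx = 1/56;  ∫_0^1/2 -24*x^5 dx = -1/16;  ∫_0^1/2 13*x^4 dx = 13/160;
    ∫_0^1/2 -3*x^3 dx = -3/64;  ∫_0^1/2 x^2/4 dx = 1/96.
  Sum: 1/56 − 1/16 + 13/160 − 3/64 + 1/96 = 1/6720.
∫_0^1/2 u² dx = 1/322560, so ||u||_L² = sqrt(35)/3360.
∫_0^1/2 (u')² dx = 1/6720, so ||u'||_L² = sqrt(105)/840.
Ratio ||u||_L² / ||u'||_L² = sqrt(3)/12.
Sharp Poincaré constant on H^1_0(0, 1/2) is C_P = L/π = 1/(2*π), achieved by sin(2*π·x).
A polynomial bump cannot attain the sharp Poincaré constant (only the first sine eigenfunction does), so the ratio is strictly less than C_P, consistent with ||u||_L² ≤ C_P ||u'||_L².


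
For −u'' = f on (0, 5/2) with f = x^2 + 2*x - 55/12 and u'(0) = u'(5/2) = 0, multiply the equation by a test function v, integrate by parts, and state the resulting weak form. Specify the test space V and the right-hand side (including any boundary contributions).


V = H^1(0, 5/2) (no boundary constraint on v; u is determined up to an additive constant); weak form: ∫_0^5/2 u'v' dx = ∫_0^5/2 (x^2 + 2*x - 55/12) v dx for all v ∈ V.

Multiply both sides by a test function v and integrate from 0 to 5/2:
  ∫_0^5/2 −u''(x) v(x) dx = ∫_0^5/2 f(x) v(x) dx.
Integrate the LHS by parts once:
  ∫_0^5/2 −u'' v dx = −[u'(x) v(x)]_0^5/2 + ∫_0^5/2 u'(x) v'(x) dx.
Thus ∫_0^5/2 u'(x) v'(x) dx = ∫_0^5/2 f(x) v(x) dx + [u'(x) v(x)]_0^5/2.
Choose V so that boundary terms are either known or forced to vanish.
u has homogeneous Neumann: u'(0) = u'(5/2) = 0. So [u' v]_0^5/2 = 0·v(5/2) − 0·v(0) = 0 for any v; take V = H^1(0, 5/2).
Weak formulation: find u (satisfying any essential BC) such that ∫_0^5/2 u'(x) v'(x) dx = ∫_0^5/2 f v dx for all v ∈ V (homogeneous Neumann, so boundary terms vanish).
Substituting f(x) = x^2 + 2*x - 55/12, the right-hand side is ∫_0^5/2 (x^2 + 2*x - 55/12) v dx.
Compatibility check (pure Neumann): taking v ≡ 1 ∈ V gives 0 = ∫_0^5/2 f dx + (0) − (0), i.e. ∫_0^5/2 f dx must equal u'(0) − u'(5/2) = 0. Indeed ∫_0^5/2 (x^2 + 2*x - 55/12) dx = 0, so the data are compatible. The solution is then unique only up to an additive constant (fix it e.g. by requiring ∫_0^5/2 u dx = 0).
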